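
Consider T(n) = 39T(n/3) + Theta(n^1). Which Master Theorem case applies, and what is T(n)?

Master Theorem for T(n) = 39T(n/3) + O(n^1):

a = 39, b = 3, c = 1
log_b(a) = log_3(39) = 3.3347

Case 1: c = 1 < log_3(39) = 3.3347
T(n) = O(n^(log_3 39))

For T(n) = 39T(n/3) + O(n^1): log_3(39) = 3.3347. This is Case 1 of the Master Theorem (c < log_b(a), work dominated by leaves), giving O(n^(log_3 39)).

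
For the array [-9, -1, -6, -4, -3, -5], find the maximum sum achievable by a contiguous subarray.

Using Kadane's algorithm on [-9, -1, -6, -4, -3, -5]:

Scanning through the array:
Position 1 (value -1): max_ending_here = -1, max_so_far = -1
Position 2 (value -6): max_ending_here = -6, max_so_far = -1
Position 3 (value -4): max_ending_here = -4, max_so_far = -1
Position 4 (value -3): max_ending_here = -3, max_so_far = -1
Position 5 (value -5): max_ending_here = -5, max_so_far = -1

Maximum subarray: [-1]
Maximum sum: -1

The maximum subarray is [-1] with sum -1. This subarray runs from index 1 to index 1.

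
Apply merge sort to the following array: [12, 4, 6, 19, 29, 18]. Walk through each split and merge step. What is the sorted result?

Merge sort trace:

Split: [12, 4, 6, 19, 29, 18] -> [12, 4, 6] and [19, 29, 18]
  Split: [12, 4, 6] -> [12] and [4, 6]
    Split: [4, 6] -> [4] and [6]
    Merge: [4] + [6] -> [4, 6]
  Merge: [12] + [4, 6] -> [4, 6, 12]
  Split: [19, 29, 18] -> [19] and [29, 18]
    Split: [29, 18] -> [29] and [18]
    Merge: [29] + [18] -> [18, 29]
  Merge: [19] + [18, 29] -> [18, 19, 29]
Merge: [4, 6, 12] + [18, 19, 29] -> [4, 6, 12, 18, 19, 29]

Final sorted array: [4, 6, 12, 18, 19, 29]

The merge sort proceeds by recursively splitting the array and merging sorted halves.
After all merges, the sorted array is [4, 6, 12, 18, 19, 29].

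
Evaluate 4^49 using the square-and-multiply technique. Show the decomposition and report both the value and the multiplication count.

Computing 4^49 by squaring (build up from 4^1; each line after the first costs one multiplication):

4^1 = 4
4^2 = (4^1)^2 = 4^2 = 16
4^3 = 4 * 4^2 = 4 * 16 = 64
4^6 = (4^3)^2 = 64^2 = 4096
4^12 = (4^6)^2 = 4096^2 = 16777216
4^24 = (4^12)^2 = 16777216^2 = 281474976710656
4^48 = (4^24)^2 = 281474976710656^2 = 79228162514264337593543950336
4^49 = 4 * 4^48 = 4 * 79228162514264337593543950336 = 316912650057057350374175801344

Result: 316912650057057350374175801344
Multiplications needed: 7 (7 lines after 4^1)

4^49 = 316912650057057350374175801344. Using exponentiation by squaring, this requires 7 multiplications. The key idea: if the exponent is even, square the half-power; if odd, multiply by the base once.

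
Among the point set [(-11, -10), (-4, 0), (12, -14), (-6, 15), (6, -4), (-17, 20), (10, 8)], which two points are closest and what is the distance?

Computing all pairwise distances among 7 points:

d((-11, -10), (-4, 0)) = 12.2066
d((-11, -10), (12, -14)) = 23.3452
d((-11, -10), (-6, 15)) = 25.4951
d((-11, -10), (6, -4)) = 18.0278
d((-11, -10), (-17, 20)) = 30.5941
d((-11, -10), (10, 8)) = 27.6586
d((-4, 0), (12, -14)) = 21.2603
d((-4, 0), (-6, 15)) = 15.1327
d((-4, 0), (6, -4)) = 10.7703 <-- minimum
d((-4, 0), (-17, 20)) = 23.8537
d((-4, 0), (10, 8)) = 16.1245
d((12, -14), (-6, 15)) = 34.1321
d((12, -14), (6, -4)) = 11.6619
d((12, -14), (-17, 20)) = 44.6878
d((12, -14), (10, 8)) = 22.0907
d((-6, 15), (6, -4)) = 22.4722
d((-6, 15), (-17, 20)) = 12.083
d((-6, 15), (10, 8)) = 17.4642
d((6, -4), (-17, 20)) = 33.2415
d((6, -4), (10, 8)) = 12.6491
d((-17, 20), (10, 8)) = 29.5466

Closest pair: (-4, 0) and (6, -4) with distance 10.7703

The closest pair is (-4, 0) and (6, -4) with Euclidean distance 10.7703. For 7 points, brute-force pairwise comparison is shown above. For large n, the divide-and-conquer algorithm (sort by x, recurse on halves, check the dividing strip) achieves O(n log n).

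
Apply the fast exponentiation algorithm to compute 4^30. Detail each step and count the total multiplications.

Computing 4^30 by squaring (build up from 4^1; each line after the first costs one multiplication):

4^1 = 4
4^2 = (4^1)^2 = 4^2 = 16
4^3 = 4 * 4^2 = 4 * 16 = 64
4^6 = (4^3)^2 = 64^2 = 4096
4^7 = 4 * 4^6 = 4 * 4096 = 16384
4^14 = (4^7)^2 = 16384^2 = 268435456
4^15 = 4 * 4^14 = 4 * 268435456 = 1073741824
4^30 = (4^15)^2 = 1073741824^2 = 1152921504606846976

Result: 1152921504606846976
Multiplications needed: 7 (7 lines after 4^1)

4^30 = 1152921504606846976. Using exponentiation by squaring, this requires 7 multiplications. The key idea: if the exponent is even, square the half-power; if odd, multiply by the base once.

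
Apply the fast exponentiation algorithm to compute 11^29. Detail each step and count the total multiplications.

Computing 11^29 by squaring (build up from 11^1; each line after the first costs one multiplication):

11^1 = 11
11^2 = (11^1)^2 = 11^2 = 121
11^3 = 11 * 11^2 = 11 * 121 = 1331
11^6 = (11^3)^2 = 1331^2 = 1771561
11^7 = 11 * 11^6 = 11 * 1771561 = 19487171
11^14 = (11^7)^2 = 19487171^2 = 379749833583241
11^28 = (11^14)^2 = 379749833583241^2 = 144209936106499234037676064081
11^29 = 11 * 11^28 = 11 * 144209936106499234037676064081 = 1586309297171491574414436704891

Result: 1586309297171491574414436704891
Multiplications needed: 7 (7 lines after 11^1)

11^29 = 1586309297171491574414436704891. Using exponentiation by squaring, this requires 7 multiplications. The key idea: if the exponent is even, square the half-power; if odd, multiply by the base once.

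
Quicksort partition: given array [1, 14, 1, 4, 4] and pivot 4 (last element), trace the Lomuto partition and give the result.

Lomuto partition with pivot = 4:

Initial array: [1, 14, 1, 4, 4]

arr[0]=1 <= 4: swap with position 0, array becomes [1, 14, 1, 4, 4]
arr[1]=14 > 4: no swap
arr[2]=1 <= 4: swap with position 1, array becomes [1, 1, 14, 4, 4]
arr[3]=4 <= 4: swap with position 2, array becomes [1, 1, 4, 14, 4]

Place pivot at position 3: [1, 1, 4, 4, 14]
Pivot position: 3

After partitioning with pivot 4, the array becomes [1, 1, 4, 4, 14]. The pivot is placed at index 3. All elements to the left of the pivot are <= 4, and all elements to the right are > 4.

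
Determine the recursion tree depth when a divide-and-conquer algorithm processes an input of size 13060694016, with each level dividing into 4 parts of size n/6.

For divide and conquer with division factor 6:

Problem sizes at each level:
Level 0: 13060694016
Level 1: 2176782336
Level 2: 362797056
Level 3: 60466176
Level 4: 10077696
Level 5: 1679616
Level 6: 279936
Level 7: 46656
Level 8: 7776
Level 9: 1296
Level 10: 216
Level 11: 36
Level 12: 6
Level 13: 1

The root is level 0 and the size-1 base case is level 13 (the tree spans levels 0 through 13, i.e. 14 levels counting the root), so the depth is the number of divisions: log_6(13060694016) = 13

The recursion tree depth is log_6(13060694016) = 13. At each level, the problem size is divided by 6, so it takes 13 divisions to reduce to a base case of size 1. The algorithm makes 4 recursive calls at each level.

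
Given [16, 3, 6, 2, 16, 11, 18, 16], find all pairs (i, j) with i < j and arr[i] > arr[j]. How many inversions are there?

Finding inversions in [16, 3, 6, 2, 16, 11, 18, 16]:

(0, 1): arr[0]=16 > arr[1]=3
(0, 2): arr[0]=16 > arr[2]=6
(0, 3): arr[0]=16 > arr[3]=2
(0, 5): arr[0]=16 > arr[5]=11
(1, 3): arr[1]=3 > arr[3]=2
(2, 3): arr[2]=6 > arr[3]=2
(4, 5): arr[4]=16 > arr[5]=11
(6, 7): arr[6]=18 > arr[7]=16

Total inversions: 8

The array has 8 inversion(s): (0,1), (0,2), (0,3), (0,5), (1,3), (2,3), (4,5), (6,7). Each pair (i,j) satisfies i < j and arr[i] > arr[j].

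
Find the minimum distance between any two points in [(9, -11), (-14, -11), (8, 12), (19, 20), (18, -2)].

Computing all pairwise distances among 5 points:

d((9, -11), (-14, -11)) = 23.0
d((9, -11), (8, 12)) = 23.0217
d((9, -11), (19, 20)) = 32.573
d((9, -11), (18, -2)) = 12.7279 <-- minimum
d((-14, -11), (8, 12)) = 31.8277
d((-14, -11), (19, 20)) = 45.2769
d((-14, -11), (18, -2)) = 33.2415
d((8, 12), (19, 20)) = 13.6015
d((8, 12), (18, -2)) = 17.2047
d((19, 20), (18, -2)) = 22.0227

Closest pair: (9, -11) and (18, -2) with distance 12.7279

The closest pair is (9, -11) and (18, -2) with Euclidean distance 12.7279. For 5 points, brute-force pairwise comparison is shown above. For large n, the divide-and-conquer algorithm (sort by x, recurse on halves, check the dividing strip) achieves O(n log n).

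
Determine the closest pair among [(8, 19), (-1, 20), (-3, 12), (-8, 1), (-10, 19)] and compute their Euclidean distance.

Computing all pairwise distances among 5 points:

d((8, 19), (-1, 20)) = 9.0554
d((8, 19), (-3, 12)) = 13.0384
d((8, 19), (-8, 1)) = 24.0832
d((8, 19), (-10, 19)) = 18.0
d((-1, 20), (-3, 12)) = 8.2462 <-- minimum
d((-1, 20), (-8, 1)) = 20.2485
d((-1, 20), (-10, 19)) = 9.0554
d((-3, 12), (-8, 1)) = 12.083
d((-3, 12), (-10, 19)) = 9.8995
d((-8, 1), (-10, 19)) = 18.1108

Closest pair: (-1, 20) and (-3, 12) with distance 8.2462

The closest pair is (-1, 20) and (-3, 12) with Euclidean distance 8.2462. For 5 points, brute-force pairwise comparison is shown above. For large n, the divide-and-conquer algorithm (sort by x, recurse on halves, check the dividing strip) achieves O(n log n).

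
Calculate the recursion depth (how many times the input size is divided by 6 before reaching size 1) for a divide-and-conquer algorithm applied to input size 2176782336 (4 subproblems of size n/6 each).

For divide and conquer with division factor 6:

Problem sizes at each level:
Level 0: 2176782336
Level 1: 362797056
Level 2: 60466176
Level 3: 10077696
Level 4: 1679616
Level 5: 279936
Level 6: 46656
Level 7: 7776
Level 8: 1296
Level 9: 216
Level 10: 36
Level 11: 6
Level 12: 1

The root is level 0 and the size-1 base case is level 12 (the tree spans levels 0 through 12, i.e. 13 levels counting the root), so the depth is the number of divisions: log_6(2176782336) = 12

The recursion tree depth is log_6(2176782336) = 12. At each level, the problem size is divided by 6, so it takes 12 divisions to reduce to a base case of size 1. The algorithm makes 4 recursive calls at each level.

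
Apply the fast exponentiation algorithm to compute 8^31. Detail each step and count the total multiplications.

Computing 8^31 by squaring (build up from 8^1; each line after the first costs one multiplication):

8^1 = 8
8^2 = (8^1)^2 = 8^2 = 64
8^3 = 8 * 8^2 = 8 * 64 = 512
8^6 = (8^3)^2 = 512^2 = 262144
8^7 = 8 * 8^6 = 8 * 262144 = 2097152
8^14 = (8^7)^2 = 2097152^2 = 4398046511104
8^15 = 8 * 8^14 = 8 * 4398046511104 = 35184372088832
8^30 = (8^15)^2 = 35184372088832^2 = 1237940039285380274899124224
8^31 = 8 * 8^30 = 8 * 1237940039285380274899124224 = 9903520314283042199192993792

Result: 9903520314283042199192993792
Multiplications needed: 8 (8 lines after 8^1)

8^31 = 9903520314283042199192993792. Using exponentiation by squaring, this requires 8 multiplications. The key idea: if the exponent is even, square the half-power; if odd, multiply by the base once.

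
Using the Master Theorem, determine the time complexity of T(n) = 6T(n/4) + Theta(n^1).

Master Theorem for T(n) = 6T(n/4) + O(n^1):

a = 6, b = 4, c = 1
log_b(a) = log_4(6) = 1.2925

Case 1: c = 1 < log_4(6) = 1.2925
T(n) = O(n^(log_4 6))

For T(n) = 6T(n/4) + O(n^1): log_4(6) = 1.2925. This is Case 1 of the Master Theorem (c < log_b(a), work dominated by leaves), giving O(n^(log_4 6)).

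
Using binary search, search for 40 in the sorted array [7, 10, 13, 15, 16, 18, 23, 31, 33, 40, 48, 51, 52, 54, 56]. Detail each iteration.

Binary search for 40 in [7, 10, 13, 15, 16, 18, 23, 31, 33, 40, 48, 51, 52, 54, 56]:

lo=0, hi=14, mid=7, arr[mid]=31 -> 31 < 40, search right half
lo=8, hi=14, mid=11, arr[mid]=51 -> 51 > 40, search left half
lo=8, hi=10, mid=9, arr[mid]=40 -> Found target at index 9!

Binary search finds 40 at index 9 after 3 comparisons. The search repeatedly halves the search space by comparing with the middle element.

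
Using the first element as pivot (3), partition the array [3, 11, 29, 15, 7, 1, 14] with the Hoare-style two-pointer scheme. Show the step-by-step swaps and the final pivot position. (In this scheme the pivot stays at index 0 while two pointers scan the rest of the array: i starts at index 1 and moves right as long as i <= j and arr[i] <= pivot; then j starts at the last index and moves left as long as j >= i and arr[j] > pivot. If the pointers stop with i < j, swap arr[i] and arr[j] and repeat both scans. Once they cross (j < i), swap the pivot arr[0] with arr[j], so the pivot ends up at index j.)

Hoare-style two-pointer partition with pivot = 3:

Initial array: [3, 11, 29, 15, 7, 1, 14]

Pointers start at i = 1, j = 6.
i stops at index 1 (arr[1]=11 > 3), j stops at index 5 (arr[5]=1 <= 3): swap arr[1] and arr[5], array becomes [3, 1, 29, 15, 7, 11, 14]
i ends at 2, j ends at 1: the pointers have crossed (j < i), so scanning stops.

Swap pivot arr[0] with arr[1] to place pivot at position 1: [1, 3, 29, 15, 7, 11, 14]
Pivot position: 1

After partitioning with pivot 3, the array becomes [1, 3, 29, 15, 7, 11, 14]. The pivot is placed at index 1. All elements to the left of the pivot are <= 3, and all elements to the right are > 3.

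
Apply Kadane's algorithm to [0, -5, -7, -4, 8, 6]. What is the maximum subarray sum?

Using Kadane's algorithm on [0, -5, -7, -4, 8, 6]:

Scanning through the array:
Position 1 (value -5): max_ending_here = -5, max_so_far = 0
Position 2 (value -7): max_ending_here = -7, max_so_far = 0
Position 3 (value -4): max_ending_here = -4, max_so_far = 0
Position 4 (value 8): max_ending_here = 8, max_so_far = 8
Position 5 (value 6): max_ending_here = 14, max_so_far = 14

Maximum subarray: [8, 6]
Maximum sum: 14

The maximum subarray is [8, 6] with sum 14. This subarray runs from index 4 to index 5.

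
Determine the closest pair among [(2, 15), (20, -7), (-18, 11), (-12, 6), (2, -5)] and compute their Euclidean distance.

Computing all pairwise distances among 5 points:

d((2, 15), (20, -7)) = 28.4253
d((2, 15), (-18, 11)) = 20.3961
d((2, 15), (-12, 6)) = 16.6433
d((2, 15), (2, -5)) = 20.0
d((20, -7), (-18, 11)) = 42.0476
d((20, -7), (-12, 6)) = 34.5398
d((20, -7), (2, -5)) = 18.1108
d((-18, 11), (-12, 6)) = 7.8102 <-- minimum
d((-18, 11), (2, -5)) = 25.6125
d((-12, 6), (2, -5)) = 17.8045

Closest pair: (-18, 11) and (-12, 6) with distance 7.8102

The closest pair is (-18, 11) and (-12, 6) with Euclidean distance 7.8102. For 5 points, brute-force pairwise comparison is shown above. For large n, the divide-and-conquer algorithm (sort by x, recurse on halves, check the dividing strip) achieves O(n log n).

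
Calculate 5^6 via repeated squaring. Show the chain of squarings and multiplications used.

Computing 5^6 by squaring (build up from 5^1; each line after the first costs one multiplication):

5^1 = 5
5^2 = (5^1)^2 = 5^2 = 25
5^3 = 5 * 5^2 = 5 * 25 = 125
5^6 = (5^3)^2 = 125^2 = 15625

Result: 15625
Multiplications needed: 3 (3 lines after 5^1)

5^6 = 15625. Using exponentiation by squaring, this requires 3 multiplications. The key idea: if the exponent is even, square the half-power; if odd, multiply by the base once.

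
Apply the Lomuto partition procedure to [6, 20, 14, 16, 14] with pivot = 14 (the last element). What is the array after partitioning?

Lomuto partition with pivot = 14:

Initial array: [6, 20, 14, 16, 14]

arr[0]=6 <= 14: swap with position 0, array becomes [6, 20, 14, 16, 14]
arr[1]=20 > 14: no swap
arr[2]=14 <= 14: swap with position 1, array becomes [6, 14, 20, 16, 14]
arr[3]=16 > 14: no swap

Place pivot at position 2: [6, 14, 14, 16, 20]
Pivot position: 2

After partitioning with pivot 14, the array becomes [6, 14, 14, 16, 20]. The pivot is placed at index 2. All elements to the left of the pivot are <= 14, and all elements to the right are > 14.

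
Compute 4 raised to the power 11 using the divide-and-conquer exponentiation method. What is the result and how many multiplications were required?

Computing 4^11 by squaring (build up from 4^1; each line after the first costs one multiplication):

4^1 = 4
4^2 = (4^1)^2 = 4^2 = 16
4^4 = (4^2)^2 = 16^2 = 256
4^5 = 4 * 4^4 = 4 * 256 = 1024
4^10 = (4^5)^2 = 1024^2 = 1048576
4^11 = 4 * 4^10 = 4 * 1048576 = 4194304

Result: 4194304
Multiplications needed: 5 (5 lines after 4^1)

4^11 = 4194304. Using exponentiation by squaring, this requires 5 multiplications. The key idea: if the exponent is even, square the half-power; if odd, multiply by the base once.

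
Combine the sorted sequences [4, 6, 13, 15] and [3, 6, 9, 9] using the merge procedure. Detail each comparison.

Merging process:

Compare 4 vs 3: take 3 from right. Merged: [3]
Compare 4 vs 6: take 4 from left. Merged: [3, 4]
Compare 6 vs 6: take 6 from left. Merged: [3, 4, 6]
Compare 13 vs 6: take 6 from right. Merged: [3, 4, 6, 6]
Compare 13 vs 9: take 9 from right. Merged: [3, 4, 6, 6, 9]
Compare 13 vs 9: take 9 from right. Merged: [3, 4, 6, 6, 9, 9]
Append remaining from left: [13, 15]. Merged: [3, 4, 6, 6, 9, 9, 13, 15]

Final merged array: [3, 4, 6, 6, 9, 9, 13, 15]
Total comparisons: 6

The merged array is [3, 4, 6, 6, 9, 9, 13, 15], requiring 6 comparisons. The merge step runs in O(n) time where n is the total number of elements.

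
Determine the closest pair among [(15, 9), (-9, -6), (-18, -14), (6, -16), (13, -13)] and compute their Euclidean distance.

Computing all pairwise distances among 5 points:

d((15, 9), (-9, -6)) = 28.3019
d((15, 9), (-18, -14)) = 40.2244
d((15, 9), (6, -16)) = 26.5707
d((15, 9), (13, -13)) = 22.0907
d((-9, -6), (-18, -14)) = 12.0416
d((-9, -6), (6, -16)) = 18.0278
d((-9, -6), (13, -13)) = 23.0868
d((-18, -14), (6, -16)) = 24.0832
d((-18, -14), (13, -13)) = 31.0161
d((6, -16), (13, -13)) = 7.6158 <-- minimum

Closest pair: (6, -16) and (13, -13) with distance 7.6158

The closest pair is (6, -16) and (13, -13) with Euclidean distance 7.6158. For 5 points, brute-force pairwise comparison is shown above. For large n, the divide-and-conquer algorithm (sort by x, recurse on halves, check the dividing strip) achieves O(n log n).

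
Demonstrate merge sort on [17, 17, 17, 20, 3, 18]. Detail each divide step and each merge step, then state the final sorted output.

Merge sort trace:

Split: [17, 17, 17, 20, 3, 18] -> [17, 17, 17] and [20, 3, 18]
  Split: [17, 17, 17] -> [17] and [17, 17]
    Split: [17, 17] -> [17] and [17]
    Merge: [17] + [17] -> [17, 17]
  Merge: [17] + [17, 17] -> [17, 17, 17]
  Split: [20, 3, 18] -> [20] and [3, 18]
    Split: [3, 18] -> [3] and [18]
    Merge: [3] + [18] -> [3, 18]
  Merge: [20] + [3, 18] -> [3, 18, 20]
Merge: [17, 17, 17] + [3, 18, 20] -> [3, 17, 17, 17, 18, 20]

Final sorted array: [3, 17, 17, 17, 18, 20]

The merge sort proceeds by recursively splitting the array and merging sorted halves.
After all merges, the sorted array is [3, 17, 17, 17, 18, 20].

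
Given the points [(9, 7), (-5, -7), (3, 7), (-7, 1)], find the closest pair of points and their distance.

Computing all pairwise distances among 4 points:

d((9, 7), (-5, -7)) = 19.799
d((9, 7), (3, 7)) = 6.0 <-- minimum
d((9, 7), (-7, 1)) = 17.088
d((-5, -7), (3, 7)) = 16.1245
d((-5, -7), (-7, 1)) = 8.2462
d((3, 7), (-7, 1)) = 11.6619

Closest pair: (9, 7) and (3, 7) with distance 6.0

The closest pair is (9, 7) and (3, 7) with Euclidean distance 6.0. For 4 points, brute-force pairwise comparison is shown above. For large n, the divide-and-conquer algorithm (sort by x, recurse on halves, check the dividing strip) achieves O(n log n).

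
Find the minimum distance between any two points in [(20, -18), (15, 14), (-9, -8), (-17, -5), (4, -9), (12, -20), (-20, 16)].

Computing all pairwise distances among 7 points:

d((20, -18), (15, 14)) = 32.3883
d((20, -18), (-9, -8)) = 30.6757
d((20, -18), (-17, -5)) = 39.2173
d((20, -18), (4, -9)) = 18.3576
d((20, -18), (12, -20)) = 8.2462 <-- minimum
d((20, -18), (-20, 16)) = 52.4976
d((15, 14), (-9, -8)) = 32.5576
d((15, 14), (-17, -5)) = 37.2156
d((15, 14), (4, -9)) = 25.4951
d((15, 14), (12, -20)) = 34.1321
d((15, 14), (-20, 16)) = 35.0571
d((-9, -8), (-17, -5)) = 8.544
d((-9, -8), (4, -9)) = 13.0384
d((-9, -8), (12, -20)) = 24.1868
d((-9, -8), (-20, 16)) = 26.4008
d((-17, -5), (4, -9)) = 21.3776
d((-17, -5), (12, -20)) = 32.6497
d((-17, -5), (-20, 16)) = 21.2132
d((4, -9), (12, -20)) = 13.6015
d((4, -9), (-20, 16)) = 34.6554
d((12, -20), (-20, 16)) = 48.1664

Closest pair: (20, -18) and (12, -20) with distance 8.2462

The closest pair is (20, -18) and (12, -20) with Euclidean distance 8.2462. For 7 points, brute-force pairwise comparison is shown above. For large n, the divide-and-conquer algorithm (sort by x, recurse on halves, check the dividing strip) achieves O(n log n).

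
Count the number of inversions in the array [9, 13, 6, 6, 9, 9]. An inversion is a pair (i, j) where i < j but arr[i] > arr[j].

Finding inversions in [9, 13, 6, 6, 9, 9]:

(0, 2): arr[0]=9 > arr[2]=6
(0, 3): arr[0]=9 > arr[3]=6
(1, 2): arr[1]=13 > arr[2]=6
(1, 3): arr[1]=13 > arr[3]=6
(1, 4): arr[1]=13 > arr[4]=9
(1, 5): arr[1]=13 > arr[5]=9

Total inversions: 6

The array has 6 inversion(s): (0,2), (0,3), (1,2), (1,3), (1,4), (1,5). Each pair (i,j) satisfies i < j and arr[i] > arr[j].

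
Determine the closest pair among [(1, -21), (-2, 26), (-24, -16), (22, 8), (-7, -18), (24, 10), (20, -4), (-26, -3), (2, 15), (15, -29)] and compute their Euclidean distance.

Computing all pairwise distances among 10 points:

d((1, -21), (-2, 26)) = 47.0956
d((1, -21), (-24, -16)) = 25.4951
d((1, -21), (22, 8)) = 35.805
d((1, -21), (-7, -18)) = 8.544
d((1, -21), (24, 10)) = 38.6005
d((1, -21), (20, -4)) = 25.4951
d((1, -21), (-26, -3)) = 32.45
d((1, -21), (2, 15)) = 36.0139
d((1, -21), (15, -29)) = 16.1245
d((-2, 26), (-24, -16)) = 47.4131
d((-2, 26), (22, 8)) = 30.0
d((-2, 26), (-7, -18)) = 44.2832
d((-2, 26), (24, 10)) = 30.5287
d((-2, 26), (20, -4)) = 37.2022
d((-2, 26), (-26, -3)) = 37.6431
d((-2, 26), (2, 15)) = 11.7047
d((-2, 26), (15, -29)) = 57.5674
d((-24, -16), (22, 8)) = 51.8845
d((-24, -16), (-7, -18)) = 17.1172
d((-24, -16), (24, 10)) = 54.5894
d((-24, -16), (20, -4)) = 45.607
d((-24, -16), (-26, -3)) = 13.1529
d((-24, -16), (2, 15)) = 40.4599
d((-24, -16), (15, -29)) = 41.1096
d((22, 8), (-7, -18)) = 38.9487
d((22, 8), (24, 10)) = 2.8284 <-- minimum
d((22, 8), (20, -4)) = 12.1655
d((22, 8), (-26, -3)) = 49.2443
d((22, 8), (2, 15)) = 21.1896
d((22, 8), (15, -29)) = 37.6563
d((-7, -18), (24, 10)) = 41.7732
d((-7, -18), (20, -4)) = 30.4138
d((-7, -18), (-26, -3)) = 24.2074
d((-7, -18), (2, 15)) = 34.2053
d((-7, -18), (15, -29)) = 24.5967
d((24, 10), (20, -4)) = 14.5602
d((24, 10), (-26, -3)) = 51.6624
d((24, 10), (2, 15)) = 22.561
d((24, 10), (15, -29)) = 40.025
d((20, -4), (-26, -3)) = 46.0109
d((20, -4), (2, 15)) = 26.1725
d((20, -4), (15, -29)) = 25.4951
d((-26, -3), (2, 15)) = 33.2866
d((-26, -3), (15, -29)) = 48.5489
d((2, 15), (15, -29)) = 45.8803

Closest pair: (22, 8) and (24, 10) with distance 2.8284

The closest pair is (22, 8) and (24, 10) with Euclidean distance 2.8284. For 10 points, brute-force pairwise comparison is shown above. For large n, the divide-and-conquer algorithm (sort by x, recurse on halves, check the dividing strip) achieves O(n log n).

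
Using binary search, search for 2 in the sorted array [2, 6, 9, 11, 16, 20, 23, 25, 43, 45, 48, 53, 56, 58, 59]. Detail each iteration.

Binary search for 2 in [2, 6, 9, 11, 16, 20, 23, 25, 43, 45, 48, 53, 56, 58, 59]:

lo=0, hi=14, mid=7, arr[mid]=25 -> 25 > 2, search left half
lo=0, hi=6, mid=3, arr[mid]=11 -> 11 > 2, search left half
lo=0, hi=2, mid=1, arr[mid]=6 -> 6 > 2, search left half
lo=0, hi=0, mid=0, arr[mid]=2 -> Found target at index 0!

Binary search finds 2 at index 0 after 4 comparisons. The search repeatedly halves the search space by comparing with the middle element.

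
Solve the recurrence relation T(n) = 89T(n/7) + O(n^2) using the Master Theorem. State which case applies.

Master Theorem for T(n) = 89T(n/7) + O(n^2):

a = 89, b = 7, c = 2
log_b(a) = log_7(89) = 2.3067

Case 1: c = 2 < log_7(89) = 2.3067
T(n) = O(n^(log_7 89))

For T(n) = 89T(n/7) + O(n^2): log_7(89) = 2.3067. This is Case 1 of the Master Theorem (c < log_b(a), work dominated by leaves), giving O(n^(log_7 89)).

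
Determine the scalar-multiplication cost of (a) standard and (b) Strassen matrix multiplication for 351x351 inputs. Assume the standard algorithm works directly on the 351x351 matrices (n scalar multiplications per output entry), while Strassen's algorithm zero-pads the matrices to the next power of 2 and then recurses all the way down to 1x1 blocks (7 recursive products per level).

Matrix multiplication for 351x351 matrices:

Strassen's algorithm requires power-of-2 dimensions. Pad 351x351 to 512x512 (next power of 2).

Standard algorithm: 351^3 = 43243551 multiplications
Strassen's algorithm: 7^(log2(512)) = 7^9 = 40353607 multiplications
Savings: 43243551 - 40353607 = 2889944 multiplications

Standard: 43243551 multiplications (351^3). Strassen: 40353607 multiplications (7^9, after padding to 512x512). Strassen reduces 8 recursive multiplications to 7 at each level.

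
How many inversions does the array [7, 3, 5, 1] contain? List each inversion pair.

Finding inversions in [7, 3, 5, 1]:

(0, 1): arr[0]=7 > arr[1]=3
(0, 2): arr[0]=7 > arr[2]=5
(0, 3): arr[0]=7 > arr[3]=1
(1, 3): arr[1]=3 > arr[3]=1
(2, 3): arr[2]=5 > arr[3]=1

Total inversions: 5

The array has 5 inversion(s): (0,1), (0,2), (0,3), (1,3), (2,3). Each pair (i,j) satisfies i < j and arr[i] > arr[j].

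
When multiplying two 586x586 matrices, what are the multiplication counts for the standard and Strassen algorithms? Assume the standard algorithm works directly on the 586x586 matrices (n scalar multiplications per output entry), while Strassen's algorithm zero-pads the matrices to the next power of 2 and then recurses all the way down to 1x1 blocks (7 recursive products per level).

Matrix multiplication for 586x586 matrices:

Strassen's algorithm requires power-of-2 dimensions. Pad 586x586 to 1024x1024 (next power of 2).

Standard algorithm: 586^3 = 201230056 multiplications
Strassen's algorithm: 7^(log2(1024)) = 7^10 = 282475249 multiplications
Difference: 201230056 - 282475249 = -81245193 (Strassen uses MORE here due to padding overhead — for small or just-over-power-of-2 n, padding can outweigh the per-level savings)

Standard: 201230056 multiplications (586^3). Strassen: 282475249 multiplications (7^10, after padding to 1024x1024). Strassen reduces 8 recursive multiplications to 7 at each level.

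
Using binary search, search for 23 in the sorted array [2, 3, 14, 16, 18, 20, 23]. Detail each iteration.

Binary search for 23 in [2, 3, 14, 16, 18, 20, 23]:

lo=0, hi=6, mid=3, arr[mid]=16 -> 16 < 23, search right half
lo=4, hi=6, mid=5, arr[mid]=20 -> 20 < 23, search right half
lo=6, hi=6, mid=6, arr[mid]=23 -> Found target at index 6!

Binary search finds 23 at index 6 after 3 comparisons. The search repeatedly halves the search space by comparing with the middle element.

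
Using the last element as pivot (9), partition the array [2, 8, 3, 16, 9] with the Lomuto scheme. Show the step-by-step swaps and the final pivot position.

Lomuto partition with pivot = 9:

Initial array: [2, 8, 3, 16, 9]

arr[0]=2 <= 9: swap with position 0, array becomes [2, 8, 3, 16, 9]
arr[1]=8 <= 9: swap with position 1, array becomes [2, 8, 3, 16, 9]
arr[2]=3 <= 9: swap with position 2, array becomes [2, 8, 3, 16, 9]
arr[3]=16 > 9: no swap

Place pivot at position 3: [2, 8, 3, 9, 16]
Pivot position: 3

After partitioning with pivot 9, the array becomes [2, 8, 3, 9, 16]. The pivot is placed at index 3. All elements to the left of the pivot are <= 9, and all elements to the right are > 9.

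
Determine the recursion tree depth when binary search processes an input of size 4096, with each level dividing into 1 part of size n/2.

For divide and conquer with division factor 2:

Problem sizes at each level:
Level 0: 4096
Level 1: 2048
Level 2: 1024
Level 3: 512
Level 4: 256
Level 5: 128
Level 6: 64
Level 7: 32
Level 8: 16
Level 9: 8
Level 10: 4
Level 11: 2
Level 12: 1

The root is level 0 and the size-1 base case is level 12 (the tree spans levels 0 through 12, i.e. 13 levels counting the root), so the depth is the number of divisions: log_2(4096) = 12

The recursion tree depth is log_2(4096) = 12. At each level, the problem size is divided by 2, so it takes 12 divisions to reduce to a base case of size 1. The algorithm makes 1 recursive call at each level.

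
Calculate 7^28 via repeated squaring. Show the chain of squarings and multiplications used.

Computing 7^28 by squaring (build up from 7^1; each line after the first costs one multiplication):

7^1 = 7
7^2 = (7^1)^2 = 7^2 = 49
7^3 = 7 * 7^2 = 7 * 49 = 343
7^6 = (7^3)^2 = 343^2 = 117649
7^7 = 7 * 7^6 = 7 * 117649 = 823543
7^14 = (7^7)^2 = 823543^2 = 678223072849
7^28 = (7^14)^2 = 678223072849^2 = 459986536544739960976801

Result: 459986536544739960976801
Multiplications needed: 6 (6 lines after 7^1)

7^28 = 459986536544739960976801. Using exponentiation by squaring, this requires 6 multiplications. The key idea: if the exponent is even, square the half-power; if odd, multiply by the base once.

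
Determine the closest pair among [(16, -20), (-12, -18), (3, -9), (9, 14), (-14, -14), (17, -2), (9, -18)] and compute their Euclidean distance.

Computing all pairwise distances among 7 points:

d((16, -20), (-12, -18)) = 28.0713
d((16, -20), (3, -9)) = 17.0294
d((16, -20), (9, 14)) = 34.7131
d((16, -20), (-14, -14)) = 30.5941
d((16, -20), (17, -2)) = 18.0278
d((16, -20), (9, -18)) = 7.2801
d((-12, -18), (3, -9)) = 17.4929
d((-12, -18), (9, 14)) = 38.2753
d((-12, -18), (-14, -14)) = 4.4721 <-- minimum
d((-12, -18), (17, -2)) = 33.121
d((-12, -18), (9, -18)) = 21.0
d((3, -9), (9, 14)) = 23.7697
d((3, -9), (-14, -14)) = 17.72
d((3, -9), (17, -2)) = 15.6525
d((3, -9), (9, -18)) = 10.8167
d((9, 14), (-14, -14)) = 36.2353
d((9, 14), (17, -2)) = 17.8885
d((9, 14), (9, -18)) = 32.0
d((-14, -14), (17, -2)) = 33.2415
d((-14, -14), (9, -18)) = 23.3452
d((17, -2), (9, -18)) = 17.8885

Closest pair: (-12, -18) and (-14, -14) with distance 4.4721

The closest pair is (-12, -18) and (-14, -14) with Euclidean distance 4.4721. For 7 points, brute-force pairwise comparison is shown above. For large n, the divide-and-conquer algorithm (sort by x, recurse on halves, check the dividing strip) achieves O(n log n).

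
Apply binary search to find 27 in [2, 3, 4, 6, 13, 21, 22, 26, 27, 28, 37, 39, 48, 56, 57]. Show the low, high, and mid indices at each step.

Binary search for 27 in [2, 3, 4, 6, 13, 21, 22, 26, 27, 28, 37, 39, 48, 56, 57]:

lo=0, hi=14, mid=7, arr[mid]=26 -> 26 < 27, search right half
lo=8, hi=14, mid=11, arr[mid]=39 -> 39 > 27, search left half
lo=8, hi=10, mid=9, arr[mid]=28 -> 28 > 27, search left half
lo=8, hi=8, mid=8, arr[mid]=27 -> Found target at index 8!

Binary search finds 27 at index 8 after 4 comparisons. The search repeatedly halves the search space by comparing with the middle element.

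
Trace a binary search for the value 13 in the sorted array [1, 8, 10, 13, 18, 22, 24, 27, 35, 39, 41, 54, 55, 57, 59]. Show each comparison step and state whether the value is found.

Binary search for 13 in [1, 8, 10, 13, 18, 22, 24, 27, 35, 39, 41, 54, 55, 57, 59]:

lo=0, hi=14, mid=7, arr[mid]=27 -> 27 > 13, search left half
lo=0, hi=6, mid=3, arr[mid]=13 -> Found target at index 3!

Binary search finds 13 at index 3 after 2 comparisons. The search repeatedly halves the search space by comparing with the middle element.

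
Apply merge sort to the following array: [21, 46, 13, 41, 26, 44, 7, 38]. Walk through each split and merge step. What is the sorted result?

Merge sort trace:

Split: [21, 46, 13, 41, 26, 44, 7, 38] -> [21, 46, 13, 41] and [26, 44, 7, 38]
  Split: [21, 46, 13, 41] -> [21, 46] and [13, 41]
    Split: [21, 46] -> [21] and [46]
    Merge: [21] + [46] -> [21, 46]
    Split: [13, 41] -> [13] and [41]
    Merge: [13] + [41] -> [13, 41]
  Merge: [21, 46] + [13, 41] -> [13, 21, 41, 46]
  Split: [26, 44, 7, 38] -> [26, 44] and [7, 38]
    Split: [26, 44] -> [26] and [44]
    Merge: [26] + [44] -> [26, 44]
    Split: [7, 38] -> [7] and [38]
    Merge: [7] + [38] -> [7, 38]
  Merge: [26, 44] + [7, 38] -> [7, 26, 38, 44]
Merge: [13, 21, 41, 46] + [7, 26, 38, 44] -> [7, 13, 21, 26, 38, 41, 44, 46]

Final sorted array: [7, 13, 21, 26, 38, 41, 44, 46]

The merge sort proceeds by recursively splitting the array and merging sorted halves.
After all merges, the sorted array is [7, 13, 21, 26, 38, 41, 44, 46].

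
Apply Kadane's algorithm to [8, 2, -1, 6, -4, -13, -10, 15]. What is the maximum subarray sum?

Using Kadane's algorithm on [8, 2, -1, 6, -4, -13, -10, 15]:

Scanning through the array:
Position 1 (value 2): max_ending_here = 10, max_so_far = 10
Position 2 (value -1): max_ending_here = 9, max_so_far = 10
Position 3 (value 6): max_ending_here = 15, max_so_far = 15
Position 4 (value -4): max_ending_here = 11, max_so_far = 15
Position 5 (value -13): max_ending_here = -2, max_so_far = 15
Position 6 (value -10): max_ending_here = -10, max_so_far = 15
Position 7 (value 15): max_ending_here = 15, max_so_far = 15

Maximum subarray: [8, 2, -1, 6]
Maximum sum: 15

The maximum subarray is [8, 2, -1, 6] with sum 15. This subarray runs from index 0 to index 3.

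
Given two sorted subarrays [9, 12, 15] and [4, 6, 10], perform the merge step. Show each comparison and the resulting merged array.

Merging process:

Compare 9 vs 4: take 4 from right. Merged: [4]
Compare 9 vs 6: take 6 from right. Merged: [4, 6]
Compare 9 vs 10: take 9 from left. Merged: [4, 6, 9]
Compare 12 vs 10: take 10 from right. Merged: [4, 6, 9, 10]
Append remaining from left: [12, 15]. Merged: [4, 6, 9, 10, 12, 15]

Final merged array: [4, 6, 9, 10, 12, 15]
Total comparisons: 4

The merged array is [4, 6, 9, 10, 12, 15], requiring 4 comparisons. The merge step runs in O(n) time where n is the total number of elements.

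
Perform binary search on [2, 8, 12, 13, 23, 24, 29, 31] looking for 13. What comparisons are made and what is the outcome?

Binary search for 13 in [2, 8, 12, 13, 23, 24, 29, 31]:

lo=0, hi=7, mid=3, arr[mid]=13 -> Found target at index 3!

Binary search finds 13 at index 3 after 1 comparisons. The search repeatedly halves the search space by comparing with the middle element.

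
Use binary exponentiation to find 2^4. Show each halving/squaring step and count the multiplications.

Computing 2^4 by squaring (build up from 2^1; each line after the first costs one multiplication):

2^1 = 2
2^2 = (2^1)^2 = 2^2 = 4
2^4 = (2^2)^2 = 4^2 = 16

Result: 16
Multiplications needed: 2 (2 lines after 2^1)

2^4 = 16. Using exponentiation by squaring, this requires 2 multiplications. The key idea: if the exponent is even, square the half-power; if odd, multiply by the base once.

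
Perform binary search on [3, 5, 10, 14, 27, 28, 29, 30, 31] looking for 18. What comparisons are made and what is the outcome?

Binary search for 18 in [3, 5, 10, 14, 27, 28, 29, 30, 31]:

lo=0, hi=8, mid=4, arr[mid]=27 -> 27 > 18, search left half
lo=0, hi=3, mid=1, arr[mid]=5 -> 5 < 18, search right half
lo=2, hi=3, mid=2, arr[mid]=10 -> 10 < 18, search right half
lo=3, hi=3, mid=3, arr[mid]=14 -> 14 < 18, search right half
lo=4 > hi=3, target 18 not found

Binary search determines that 18 is not in the array after 4 comparisons. The search space was exhausted without finding the target.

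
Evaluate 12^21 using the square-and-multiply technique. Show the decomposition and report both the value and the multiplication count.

Computing 12^21 by squaring (build up from 12^1; each line after the first costs one multiplication):

12^1 = 12
12^2 = (12^1)^2 = 12^2 = 144
12^4 = (12^2)^2 = 144^2 = 20736
12^5 = 12 * 12^4 = 12 * 20736 = 248832
12^10 = (12^5)^2 = 248832^2 = 61917364224
12^20 = (12^10)^2 = 61917364224^2 = 3833759992447475122176
12^21 = 12 * 12^20 = 12 * 3833759992447475122176 = 46005119909369701466112

Result: 46005119909369701466112
Multiplications needed: 6 (6 lines after 12^1)

12^21 = 46005119909369701466112. Using exponentiation by squaring, this requires 6 multiplications. The key idea: if the exponent is even, square the half-power; if odd, multiply by the base once.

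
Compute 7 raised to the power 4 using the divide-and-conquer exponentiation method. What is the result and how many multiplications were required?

Computing 7^4 by squaring (build up from 7^1; each line after the first costs one multiplication):

7^1 = 7
7^2 = (7^1)^2 = 7^2 = 49
7^4 = (7^2)^2 = 49^2 = 2401

Result: 2401
Multiplications needed: 2 (2 lines after 7^1)

7^4 = 2401. Using exponentiation by squaring, this requires 2 multiplications. The key idea: if the exponent is even, square the half-power; if odd, multiply by the base once.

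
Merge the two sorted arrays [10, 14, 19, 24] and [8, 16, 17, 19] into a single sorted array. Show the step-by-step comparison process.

Merging process:

Compare 10 vs 8: take 8 from right. Merged: [8]
Compare 10 vs 16: take 10 from left. Merged: [8, 10]
Compare 14 vs 16: take 14 from left. Merged: [8, 10, 14]
Compare 19 vs 16: take 16 from right. Merged: [8, 10, 14, 16]
Compare 19 vs 17: take 17 from right. Merged: [8, 10, 14, 16, 17]
Compare 19 vs 19: take 19 from left. Merged: [8, 10, 14, 16, 17, 19]
Compare 24 vs 19: take 19 from right. Merged: [8, 10, 14, 16, 17, 19, 19]
Append remaining from left: [24]. Merged: [8, 10, 14, 16, 17, 19, 19, 24]

Final merged array: [8, 10, 14, 16, 17, 19, 19, 24]
Total comparisons: 7

The merged array is [8, 10, 14, 16, 17, 19, 19, 24], requiring 7 comparisons. The merge step runs in O(n) time where n is the total number of elements.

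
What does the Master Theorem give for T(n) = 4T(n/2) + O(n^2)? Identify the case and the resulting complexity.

Master Theorem for T(n) = 4T(n/2) + O(n^2):

a = 4, b = 2, c = 2
log_b(a) = log_2(4) = 2.0000

Case 2: c = 2 = log_2(4) = 2.0000
T(n) = O(n^2 log n) = O(n^2 log n)

For T(n) = 4T(n/2) + O(n^2): log_2(4) = 2.0000. This is Case 2 of the Master Theorem (c = log_b(a), equal work at all levels), giving O(n^2 log n).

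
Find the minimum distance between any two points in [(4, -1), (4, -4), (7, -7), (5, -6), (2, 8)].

Computing all pairwise distances among 5 points:

d((4, -1), (4, -4)) = 3.0
d((4, -1), (7, -7)) = 6.7082
d((4, -1), (5, -6)) = 5.099
d((4, -1), (2, 8)) = 9.2195
d((4, -4), (7, -7)) = 4.2426
d((4, -4), (5, -6)) = 2.2361 <-- minimum
d((4, -4), (2, 8)) = 12.1655
d((7, -7), (5, -6)) = 2.2361 <-- minimum
d((7, -7), (2, 8)) = 15.8114
d((5, -6), (2, 8)) = 14.3178

Minimum distance: 2.2361 (tie among 2 pairs: (4, -4) and (5, -6); (7, -7) and (5, -6))

The minimum Euclidean distance is 2.2361. There is a tie: 2 pairs achieve this minimum — (4, -4) and (5, -6); (7, -7) and (5, -6). Any of these is a valid closest pair. For 5 points, brute-force pairwise comparison is shown above. For large n, the divide-and-conquer algorithm (sort by x, recurse on halves, check the dividing strip) achieves O(n log n).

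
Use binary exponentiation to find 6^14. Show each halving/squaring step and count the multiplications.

Computing 6^14 by squaring (build up from 6^1; each line after the first costs one multiplication):

6^1 = 6
6^2 = (6^1)^2 = 6^2 = 36
6^3 = 6 * 6^2 = 6 * 36 = 216
6^6 = (6^3)^2 = 216^2 = 46656
6^7 = 6 * 6^6 = 6 * 46656 = 279936
6^14 = (6^7)^2 = 279936^2 = 78364164096

Result: 78364164096
Multiplications needed: 5 (5 lines after 6^1)

6^14 = 78364164096. Using exponentiation by squaring, this requires 5 multiplications. The key idea: if the exponent is even, square the half-power; if odd, multiply by the base once.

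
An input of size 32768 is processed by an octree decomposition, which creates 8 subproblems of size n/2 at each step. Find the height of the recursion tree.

For divide and conquer with division factor 2:

Problem sizes at each level:
Level 0: 32768
Level 1: 16384
Level 2: 8192
Level 3: 4096
Level 4: 2048
Level 5: 1024
Level 6: 512
Level 7: 256
Level 8: 128
Level 9: 64
Level 10: 32
Level 11: 16
Level 12: 8
Level 13: 4
Level 14: 2
Level 15: 1

The root is level 0 and the size-1 base case is level 15 (the tree spans levels 0 through 15, i.e. 16 levels counting the root), so the depth is the number of divisions: log_2(32768) = 15

The recursion tree depth is log_2(32768) = 15. At each level, the problem size is divided by 2, so it takes 15 divisions to reduce to a base case of size 1. The algorithm makes 8 recursive calls at each level.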